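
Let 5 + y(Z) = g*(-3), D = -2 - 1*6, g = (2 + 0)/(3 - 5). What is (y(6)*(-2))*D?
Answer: -32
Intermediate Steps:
g = -1 (g = 2/(-2) = 2*(-1/2) = -1)
D = -8 (D = -2 - 6 = -8)
y(Z) = -2 (y(Z) = -5 - 1*(-3) = -5 + 3 = -2)
(y(6)*(-2))*D = -2*(-2)*(-8) = 4*(-8) = -32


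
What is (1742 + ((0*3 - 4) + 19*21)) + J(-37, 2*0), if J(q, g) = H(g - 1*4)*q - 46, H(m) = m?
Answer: 2239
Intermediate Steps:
J(q, g) = -46 + q*(-4 + g) (J(q, g) = (g - 1*4)*q - 46 = (g - 4)*q - 46 = (-4 + g)*q - 46 = q*(-4 + g) - 46 = -46 + q*(-4 + g))
(1742 + ((0*3 - 4) + 19*21)) + J(-37, 2*0) = (1742 + ((0*3 - 4) + 19*21)) + (-46 - 37*(-4 + 2*0)) = (1742 + ((0 - 4) + 399)) + (-46 - 37*(-4 + 0)) = (1742 + (-4 + 399)) + (-46 - 37*(-4)) = (1742 + 395) + (-46 + 148) = 2137 + 102 = 2239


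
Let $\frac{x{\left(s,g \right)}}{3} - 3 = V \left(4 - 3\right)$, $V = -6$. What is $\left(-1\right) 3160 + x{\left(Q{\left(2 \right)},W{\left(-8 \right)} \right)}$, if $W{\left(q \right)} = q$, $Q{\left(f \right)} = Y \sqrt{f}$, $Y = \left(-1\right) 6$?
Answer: $-3169$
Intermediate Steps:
$Y = -6$
$Q{\left(f \right)} = - 6 \sqrt{f}$
$x{\left(s,g \right)} = -9$ ($x{\left(s,g \right)} = 9 + 3 \left(- 6 \left(4 - 3\right)\right) = 9 + 3 \left(\left(-6\right) 1\right) = 9 + 3 \left(-6\right) = 9 - 18 = -9$)
$\left(-1\right) 3160 + x{\left(Q{\left(2 \right)},W{\left(-8 \right)} \right)} = \left(-1\right) 3160 - 9 = -3160 - 9 = -3169$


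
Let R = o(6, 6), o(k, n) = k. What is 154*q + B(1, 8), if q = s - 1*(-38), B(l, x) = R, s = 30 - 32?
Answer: 5550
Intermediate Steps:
R = 6
s = -2
B(l, x) = 6
q = 36 (q = -2 - 1*(-38) = -2 + 38 = 36)
154*q + B(1, 8) = 154*36 + 6 = 5544 + 6 = 5550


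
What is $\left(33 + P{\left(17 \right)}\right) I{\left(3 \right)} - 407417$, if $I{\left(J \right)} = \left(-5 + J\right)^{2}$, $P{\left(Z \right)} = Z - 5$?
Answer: $-407237$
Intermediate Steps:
$P{\left(Z \right)} = -5 + Z$
$\left(33 + P{\left(17 \right)}\right) I{\left(3 \right)} - 407417 = \left(33 + \left(-5 + 17\right)\right) \left(-5 + 3\right)^{2} - 407417 = \left(33 + 12\right) \left(-2\right)^{2} - 407417 = 45 \cdot 4 - 407417 = 180 - 407417 = -407237$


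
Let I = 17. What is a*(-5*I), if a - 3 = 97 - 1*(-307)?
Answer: -34595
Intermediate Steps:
a = 407 (a = 3 + (97 - 1*(-307)) = 3 + (97 + 307) = 3 + 404 = 407)
a*(-5*I) = 407*(-5*17) = 407*(-85) = -34595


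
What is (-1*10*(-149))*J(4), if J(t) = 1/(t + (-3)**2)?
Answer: 1490/13 ≈ 114.62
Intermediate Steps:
J(t) = 1/(9 + t) (J(t) = 1/(t + 9) = 1/(9 + t))
(-1*10*(-149))*J(4) = (-1*10*(-149))/(9 + 4) = -10*(-149)/13 = 1490*(1/13) = 1490/13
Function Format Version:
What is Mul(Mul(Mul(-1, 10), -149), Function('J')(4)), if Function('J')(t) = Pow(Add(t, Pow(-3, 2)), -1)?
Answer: Rational(1490, 13) ≈ 114.62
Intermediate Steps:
Function('J')(t) = Pow(Add(9, t), -1) (Function('J')(t) = Pow(Add(t, 9), -1) = Pow(Add(9, t), -1))
Mul(Mul(Mul(-1, 10), -149), Function('J')(4)) = Mul(Mul(Mul(-1, 10), -149), Pow(Add(9, 4), -1)) = Mul(Mul(-10, -149), Pow(13, -1)) = Mul(1490, Rational(1, 13)) = Rational(1490, 13)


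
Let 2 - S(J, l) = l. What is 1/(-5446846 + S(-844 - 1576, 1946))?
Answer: -1/5448790 ≈ -1.8353e-7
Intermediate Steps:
S(J, l) = 2 - l
1/(-5446846 + S(-844 - 1576, 1946)) = 1/(-5446846 + (2 - 1*1946)) = 1/(-5446846 + (2 - 1946)) = 1/(-5446846 - 1944) = 1/(-5448790) = -1/5448790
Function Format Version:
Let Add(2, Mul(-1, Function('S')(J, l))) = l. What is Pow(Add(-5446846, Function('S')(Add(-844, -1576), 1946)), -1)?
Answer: Rational(-1, 5448790) ≈ -1.8353e-7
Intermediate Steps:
Function('S')(J, l) = Add(2, Mul(-1, l))
Pow(Add(-5446846, Function('S')(Add(-844, -1576), 1946)), -1) = Pow(Add(-5446846, Add(2, Mul(-1, 1946))), -1) = Pow(Add(-5446846, Add(2, -1946)), -1) = Pow(Add(-5446846, -1944), -1) = Pow(-5448790, -1) = Rational(-1, 5448790)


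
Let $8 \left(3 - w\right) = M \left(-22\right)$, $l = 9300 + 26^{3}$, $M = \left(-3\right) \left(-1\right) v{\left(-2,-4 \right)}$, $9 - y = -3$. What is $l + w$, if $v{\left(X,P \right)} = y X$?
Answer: $26681$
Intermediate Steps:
$y = 12$ ($y = 9 - -3 = 9 + 3 = 12$)
$v{\left(X,P \right)} = 12 X$
$M = -72$ ($M = \left(-3\right) \left(-1\right) 12 \left(-2\right) = 3 \left(-24\right) = -72$)
$l = 26876$ ($l = 9300 + 17576 = 26876$)
$w = -195$ ($w = 3 - \frac{\left(-72\right) \left(-22\right)}{8} = 3 - 198 = -195$)
$l + w = 26876 - 195 = 26681$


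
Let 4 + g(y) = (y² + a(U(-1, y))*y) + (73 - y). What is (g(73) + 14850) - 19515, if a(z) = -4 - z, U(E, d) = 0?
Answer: 368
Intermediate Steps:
g(y) = 69 + y² - 5*y (g(y) = -4 + ((y² + (-4 - 1*0)*y) + (73 - y)) = -4 + ((y² + (-4 + 0)*y) + (73 - y)) = -4 + ((y² - 4*y) + (73 - y)) = -4 + (73 + y² - 5*y) = 69 + y² - 5*y)
(g(73) + 14850) - 19515 = ((69 + 73² - 5*73) + 14850) - 19515 = ((69 + 5329 - 365) + 14850) - 19515 = (5033 + 14850) - 19515 = 19883 - 19515 = 368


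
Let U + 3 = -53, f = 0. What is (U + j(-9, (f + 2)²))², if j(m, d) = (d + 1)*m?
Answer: 10201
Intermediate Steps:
U = -56 (U = -3 - 53 = -56)
j(m, d) = m*(1 + d) (j(m, d) = (1 + d)*m = m*(1 + d))
(U + j(-9, (f + 2)²))² = (-56 - 9*(1 + (0 + 2)²))² = (-56 - 9*(1 + 2²))² = (-56 - 9*(1 + 4))² = (-56 - 9*5)² = (-56 - 45)² = (-101)² = 10201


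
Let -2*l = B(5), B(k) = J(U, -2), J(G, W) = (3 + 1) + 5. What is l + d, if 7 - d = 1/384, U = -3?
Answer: 959/384 ≈ 2.4974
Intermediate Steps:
J(G, W) = 9 (J(G, W) = 4 + 5 = 9)
d = 2687/384 (d = 7 - 1/384 = 2687/384 ≈ 6.9974)
B(k) = 9
l = -9/2 (l = -½*9 = -9/2 ≈ -4.5000)
l + d = -9/2 + 2687/384 = 959/384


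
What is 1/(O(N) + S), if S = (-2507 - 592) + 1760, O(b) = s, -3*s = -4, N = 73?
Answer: -3/4013 ≈ -0.00074757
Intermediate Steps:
s = 4/3 (s = -1/3*(-4) = 4/3 ≈ 1.3333)
O(b) = 4/3
S = -1339 (S = -3099 + 1760 = -1339)
1/(O(N) + S) = 1/(4/3 - 1339) = 1/(-4013/3) = -3/4013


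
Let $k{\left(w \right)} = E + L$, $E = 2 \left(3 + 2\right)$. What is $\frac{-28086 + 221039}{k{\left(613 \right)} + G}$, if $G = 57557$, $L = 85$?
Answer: $\frac{192953}{57652} \approx 3.3469$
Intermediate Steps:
$E = 10$ ($E = 2 \cdot 5 = 10$)
$k{\left(w \right)} = 95$ ($k{\left(w \right)} = 10 + 85 = 95$)
$\frac{-28086 + 221039}{k{\left(613 \right)} + G} = \frac{-28086 + 221039}{95 + 57557} = \frac{192953}{57652}$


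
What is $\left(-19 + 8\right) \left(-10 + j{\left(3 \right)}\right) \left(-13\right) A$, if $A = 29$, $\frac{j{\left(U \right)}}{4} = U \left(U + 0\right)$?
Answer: $107822$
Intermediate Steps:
$j{\left(U \right)} = 4 U^{2}$ ($j{\left(U \right)} = 4 U \left(U + 0\right) = 4 U U = 4 U^{2}$)
$\left(-19 + 8\right) \left(-10 + j{\left(3 \right)}\right) \left(-13\right) A = \left(-19 + 8\right) \left(-10 + 4 \cdot 3^{2}\right) \left(-13\right) 29 = - 11 \left(-10 + 4 \cdot 9\right) \left(-13\right) 29 = - 11 \left(-10 + 36\right) \left(-13\right) 29 = \left(-11\right) 26 \left(-13\right) 29 = \left(-286\right) \left(-13\right) 29 = 3718 \cdot 29 = 107822$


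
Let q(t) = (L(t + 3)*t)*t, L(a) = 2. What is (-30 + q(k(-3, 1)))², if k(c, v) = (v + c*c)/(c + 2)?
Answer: 28900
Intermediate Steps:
k(c, v) = (v + c²)/(2 + c)
q(t) = 2*t² (q(t) = (2*t)*t = 2*t²)
(-30 + q(k(-3, 1)))² = (-30 + 2*((1 + (-3)²)/(2 - 3))²)² = (-30 + 2*((1 + 9)/(-1))²)² = (-30 + 2*(-1*10)²)² = (-30 + 2*(-10)²)² = (-30 + 2*100)² = (-30 + 200)² = 170² = 28900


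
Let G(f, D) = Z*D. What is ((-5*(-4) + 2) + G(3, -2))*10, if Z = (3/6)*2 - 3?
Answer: 260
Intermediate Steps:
Z = -2 (Z = (3*(1/6))*2 - 3 = (1/2)*2 - 3 = 1 - 3 = -2)
G(f, D) = -2*D
((-5*(-4) + 2) + G(3, -2))*10 = ((-5*(-4) + 2) - 2*(-2))*10 = ((20 + 2) + 4)*10 = (22 + 4)*10 = 26*10 = 260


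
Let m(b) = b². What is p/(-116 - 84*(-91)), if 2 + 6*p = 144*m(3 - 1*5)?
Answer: 287/22584 ≈ 0.012708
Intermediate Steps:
p = 287/3 (p = -⅓ + (144*(3 - 1*5)²)/6 = -⅓ + (144*(3 - 5)²)/6 = -⅓ + (144*(-2)²)/6 = -⅓ + (144*4)/6 = -⅓ + (⅙)*576 = -⅓ + 96 = 287/3 ≈ 95.667)
p/(-116 - 84*(-91)) = 287/(3*(-116 - 84*(-91))) = 287/(3*(-116 + 7644)) = (287/3)/7528 = (287/3)*(1/7528) = 287/22584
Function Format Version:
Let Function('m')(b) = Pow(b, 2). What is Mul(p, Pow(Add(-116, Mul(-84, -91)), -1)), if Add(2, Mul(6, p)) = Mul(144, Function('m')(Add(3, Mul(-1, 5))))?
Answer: Rational(287, 22584) ≈ 0.012708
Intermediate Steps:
p = Rational(287, 3) (p = Add(Rational(-1, 3), Mul(Rational(1, 6), Mul(144, Pow(Add(3, Mul(-1, 5)), 2)))) = Add(Rational(-1, 3), Mul(Rational(1, 6), Mul(144, Pow(Add(3, -5), 2)))) = Add(Rational(-1, 3), Mul(Rational(1, 6), Mul(144, Pow(-2, 2)))) = Add(Rational(-1, 3), Mul(Rational(1, 6), Mul(144, 4))) = Add(Rational(-1, 3), Mul(Rational(1, 6), 576)) = Add(Rational(-1, 3), 96) = Rational(287, 3) ≈ 95.667)
Mul(p, Pow(Add(-116, Mul(-84, -91)), -1)) = Mul(Rational(287, 3), Pow(Add(-116, Mul(-84, -91)), -1)) = Mul(Rational(287, 3), Pow(Add(-116, 7644), -1)) = Mul(Rational(287, 3), Pow(7528, -1)) = Mul(Rational(287, 3), Rational(1, 7528)) = Rational(287, 22584)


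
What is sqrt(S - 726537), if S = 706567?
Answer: I*sqrt(19970) ≈ 141.32*I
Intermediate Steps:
sqrt(S - 726537) = sqrt(706567 - 726537) = sqrt(-19970) = I*sqrt(19970)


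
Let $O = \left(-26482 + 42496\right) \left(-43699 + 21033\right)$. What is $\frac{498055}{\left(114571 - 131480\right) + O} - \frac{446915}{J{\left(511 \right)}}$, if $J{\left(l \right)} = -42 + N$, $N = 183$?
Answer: $- \frac{162225850206950}{51181622853} \approx -3169.6$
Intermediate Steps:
$O = -362973324$ ($O = 16014 \left(-22666\right) = -362973324$)
$J{\left(l \right)} = 141$ ($J{\left(l \right)} = -42 + 183 = 141$)
$\frac{498055}{\left(114571 - 131480\right) + O} - \frac{446915}{J{\left(511 \right)}} = \frac{498055}{\left(114571 - 131480\right) - 362973324} - \frac{446915}{141} = \frac{498055}{-16909 - 362973324} - \frac{446915}{141} = \frac{498055}{-362990233} - \frac{446915}{141} = 498055 \left(- \frac{1}{362990233}\right) - \frac{446915}{141} = - \frac{498055}{362990233} - \frac{446915}{141} = - \frac{162225850206950}{51181622853}$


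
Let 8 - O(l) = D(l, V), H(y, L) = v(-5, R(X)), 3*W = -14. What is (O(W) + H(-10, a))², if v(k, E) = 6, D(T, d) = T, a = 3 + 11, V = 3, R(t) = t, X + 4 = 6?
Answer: 3136/9 ≈ 348.44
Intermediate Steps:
X = 2 (X = -4 + 6 = 2)
W = -14/3 (W = (⅓)*(-14) = -14/3 ≈ -4.6667)
a = 14
H(y, L) = 6
O(l) = 8 - l
(O(W) + H(-10, a))² = ((8 - 1*(-14/3)) + 6)² = ((8 + 14/3) + 6)² = (38/3 + 6)² = (56/3)² = 3136/9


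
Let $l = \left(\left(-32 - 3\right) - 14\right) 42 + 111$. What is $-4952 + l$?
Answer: $-6899$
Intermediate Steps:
$l = -1947$ ($l = \left(\left(-32 - 3\right) - 14\right) 42 + 111 = \left(-35 - 14\right) 42 + 111 = \left(-49\right) 42 + 111 = -2058 + 111 = -1947$)
$-4952 + l = -4952 - 1947 = -6899$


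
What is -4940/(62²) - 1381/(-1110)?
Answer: -43709/1066710 ≈ -0.040976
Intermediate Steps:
-4940/(62²) - 1381/(-1110) = -4940/3844 - 1381*(-1/1110) = -4940*1/3844 + 1381/1110 = -1235/961 + 1381/1110 = -43709/1066710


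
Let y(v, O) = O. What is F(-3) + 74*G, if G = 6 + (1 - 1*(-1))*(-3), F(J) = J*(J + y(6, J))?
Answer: 18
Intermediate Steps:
F(J) = 2*J² (F(J) = J*(J + J) = J*(2*J) = 2*J²)
G = 0 (G = 6 + (1 + 1)*(-3) = 6 + 2*(-3) = 6 - 6 = 0)
F(-3) + 74*G = 2*(-3)² + 74*0 = 2*9 + 0 = 18 + 0 = 18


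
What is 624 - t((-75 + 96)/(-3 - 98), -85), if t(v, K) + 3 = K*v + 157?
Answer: 45685/101 ≈ 452.33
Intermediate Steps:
t(v, K) = 154 + K*v (t(v, K) = -3 + (K*v + 157) = -3 + (157 + K*v) = 154 + K*v)
624 - t((-75 + 96)/(-3 - 98), -85) = 624 - (154 - 85*(-75 + 96)/(-3 - 98)) = 624 - (154 - 1785/(-101)) = 624 - (154 - 1785*(-1)/101) = 624 - (154 - 85*(-21/101)) = 624 - (154 + 1785/101) = 624 - 1*17339/101 = 624 - 17339/101 = 45685/101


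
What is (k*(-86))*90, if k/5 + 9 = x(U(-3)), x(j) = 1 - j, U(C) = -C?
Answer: 425700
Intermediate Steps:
k = -55 (k = -45 + 5*(1 - (-1)*(-3)) = -45 + 5*(1 - 1*3) = -45 + 5*(1 - 3) = -45 + 5*(-2) = -45 - 10 = -55)
(k*(-86))*90 = -55*(-86)*90 = 4730*90 = 425700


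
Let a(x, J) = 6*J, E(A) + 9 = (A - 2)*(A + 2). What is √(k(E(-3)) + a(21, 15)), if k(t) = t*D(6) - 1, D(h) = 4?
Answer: √73 ≈ 8.5440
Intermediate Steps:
E(A) = -9 + (-2 + A)*(2 + A) (E(A) = -9 + (A - 2)*(A + 2) = -9 + (-2 + A)*(2 + A))
k(t) = -1 + 4*t (k(t) = t*4 - 1 = 4*t - 1 = -1 + 4*t)
√(k(E(-3)) + a(21, 15)) = √((-1 + 4*(-13 + (-3)²)) + 6*15) = √((-1 + 4*(-13 + 9)) + 90) = √((-1 + 4*(-4)) + 90) = √((-1 - 16) + 90) = √(-17 + 90) = √73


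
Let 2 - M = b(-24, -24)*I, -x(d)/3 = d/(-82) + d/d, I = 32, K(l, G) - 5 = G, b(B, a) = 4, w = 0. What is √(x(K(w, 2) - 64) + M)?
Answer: I*√881418/82 ≈ 11.449*I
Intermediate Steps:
K(l, G) = 5 + G
x(d) = -3 + 3*d/82 (x(d) = -3*(d/(-82) + d/d) = -3*(d*(-1/82) + 1) = -3*(-d/82 + 1) = -3*(1 - d/82) = -3 + 3*d/82)
M = -126 (M = 2 - 4*32 = 2 - 1*128 = 2 - 128 = -126)
√(x(K(w, 2) - 64) + M) = √((-3 + 3*((5 + 2) - 64)/82) - 126) = √((-3 + 3*(7 - 64)/82) - 126) = √((-3 + (3/82)*(-57)) - 126) = √((-3 - 171/82) - 126) = √(-417/82 - 126) = √(-10749/82) = I*√881418/82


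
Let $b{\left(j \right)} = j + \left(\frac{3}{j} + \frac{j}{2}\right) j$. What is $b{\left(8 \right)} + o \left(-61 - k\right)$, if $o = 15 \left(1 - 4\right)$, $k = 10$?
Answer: $3238$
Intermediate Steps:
$b{\left(j \right)} = j + j \left(\frac{j}{2} + \frac{3}{j}\right)$ ($b{\left(j \right)} = j + \left(\frac{3}{j} + j \frac{1}{2}\right) j = j + \left(\frac{3}{j} + \frac{j}{2}\right) j = j + \left(\frac{j}{2} + \frac{3}{j}\right) j = j + j \left(\frac{j}{2} + \frac{3}{j}\right)$)
$o = -45$ ($o = 15 \left(1 - 4\right) = 15 \left(-3\right) = -45$)
$b{\left(8 \right)} + o \left(-61 - k\right) = \left(3 + 8 + \frac{8^{2}}{2}\right) - 45 \left(-61 - 10\right) = \left(3 + 8 + \frac{1}{2} \cdot 64\right) - 45 \left(-61 - 10\right) = \left(3 + 8 + 32\right) - -3195 = 43 + 3195 = 3238$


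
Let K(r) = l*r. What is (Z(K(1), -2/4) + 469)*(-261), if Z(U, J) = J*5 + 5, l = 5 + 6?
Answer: -246123/2 ≈ -1.2306e+5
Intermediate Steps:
l = 11
K(r) = 11*r
Z(U, J) = 5 + 5*J (Z(U, J) = 5*J + 5 = 5 + 5*J)
(Z(K(1), -2/4) + 469)*(-261) = ((5 + 5*(-2/4)) + 469)*(-261) = ((5 + 5*(-2*¼)) + 469)*(-261) = ((5 + 5*(-½)) + 469)*(-261) = ((5 - 5/2) + 469)*(-261) = (5/2 + 469)*(-261) = (943/2)*(-261) = -246123/2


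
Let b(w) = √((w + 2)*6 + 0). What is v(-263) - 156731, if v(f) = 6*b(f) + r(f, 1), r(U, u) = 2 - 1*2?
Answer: -156731 + 18*I*√174 ≈ -1.5673e+5 + 237.44*I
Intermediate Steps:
r(U, u) = 0 (r(U, u) = 2 - 2 = 0)
b(w) = √(12 + 6*w) (b(w) = √((2 + w)*6 + 0) = √((12 + 6*w) + 0) = √(12 + 6*w))
v(f) = 6*√(12 + 6*f) (v(f) = 6*√(12 + 6*f) + 0 = 6*√(12 + 6*f))
v(-263) - 156731 = 6*√(12 + 6*(-263)) - 156731 = 6*√(12 - 1578) - 156731 = 6*√(-1566) - 156731 = 6*(3*I*√174) - 156731 = 18*I*√174 - 156731 = -156731 + 18*I*√174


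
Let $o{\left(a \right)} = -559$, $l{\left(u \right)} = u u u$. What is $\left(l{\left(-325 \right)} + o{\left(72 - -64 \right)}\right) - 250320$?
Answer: $-34579004$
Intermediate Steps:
$l{\left(u \right)} = u^{3}$ ($l{\left(u \right)} = u^{2} u = u^{3}$)
$\left(l{\left(-325 \right)} + o{\left(72 - -64 \right)}\right) - 250320 = \left(\left(-325\right)^{3} - 559\right) - 250320 = \left(-34328125 - 559\right) - 250320 = -34328684 - 250320 = -34579004$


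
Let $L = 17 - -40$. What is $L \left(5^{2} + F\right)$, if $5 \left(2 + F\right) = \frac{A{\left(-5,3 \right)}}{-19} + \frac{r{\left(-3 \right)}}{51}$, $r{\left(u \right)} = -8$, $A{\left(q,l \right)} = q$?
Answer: $\frac{111538}{85} \approx 1312.2$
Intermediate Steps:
$F = - \frac{9587}{4845}$ ($F = -2 + \frac{- \frac{5}{-19} - \frac{8}{51}}{5} = -2 + \frac{\left(-5\right) \left(- \frac{1}{19}\right) - \frac{8}{51}}{5} = -2 + \frac{\frac{5}{19} - \frac{8}{51}}{5} = -2 + \frac{1}{5} \cdot \frac{103}{969} = -2 + \frac{103}{4845} = - \frac{9587}{4845} \approx -1.9787$)
$L = 57$ ($L = 17 + 40 = 57$)
$L \left(5^{2} + F\right) = 57 \left(5^{2} - \frac{9587}{4845}\right) = 57 \left(25 - \frac{9587}{4845}\right) = 57 \cdot \frac{111538}{4845} = \frac{111538}{85}$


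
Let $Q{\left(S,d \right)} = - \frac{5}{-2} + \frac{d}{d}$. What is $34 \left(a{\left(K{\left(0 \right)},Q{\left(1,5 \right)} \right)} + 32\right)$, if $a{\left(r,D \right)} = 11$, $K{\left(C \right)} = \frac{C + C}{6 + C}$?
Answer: $1462$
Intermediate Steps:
$Q{\left(S,d \right)} = \frac{7}{2}$ ($Q{\left(S,d \right)} = \left(-5\right) \left(- \frac{1}{2}\right) + 1 = \frac{5}{2} + 1 = \frac{7}{2}$)
$K{\left(C \right)} = \frac{2 C}{6 + C}$
$34 \left(a{\left(K{\left(0 \right)},Q{\left(1,5 \right)} \right)} + 32\right) = 34 \left(11 + 32\right) = 34 \cdot 43 = 1462$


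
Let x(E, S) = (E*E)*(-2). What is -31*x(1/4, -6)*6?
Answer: 93/4 ≈ 23.250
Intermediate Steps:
x(E, S) = -2*E**2 (x(E, S) = E**2*(-2) = -2*E**2)
-31*x(1/4, -6)*6 = -(-62)*(1/4)**2*6 = -(-62)/16*6 = -31*(-1/8)*6 = (31/8)*6 = 93/4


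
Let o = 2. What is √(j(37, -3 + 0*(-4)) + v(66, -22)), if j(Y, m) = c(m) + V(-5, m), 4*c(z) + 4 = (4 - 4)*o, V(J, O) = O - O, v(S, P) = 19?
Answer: 3*√2 ≈ 4.2426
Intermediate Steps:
V(J, O) = 0
c(z) = -1 (c(z) = -1 + ((4 - 4)*2)/4 = -1 + (0*2)/4 = -1 + (¼)*0 = -1 + 0 = -1)
j(Y, m) = -1 (j(Y, m) = -1 + 0 = -1)
√(j(37, -3 + 0*(-4)) + v(66, -22)) = √(-1 + 19) = √18 = 3*√2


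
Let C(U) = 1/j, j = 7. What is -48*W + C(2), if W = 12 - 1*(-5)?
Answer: -5711/7 ≈ -815.86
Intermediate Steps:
W = 17 (W = 12 + 5 = 17)
C(U) = ⅐ (C(U) = 1/7 = ⅐)
-48*W + C(2) = -48*17 + ⅐ = -816 + ⅐ = -5711/7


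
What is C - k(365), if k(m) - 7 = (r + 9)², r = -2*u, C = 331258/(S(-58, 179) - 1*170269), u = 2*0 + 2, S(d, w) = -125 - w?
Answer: -5789594/170573 ≈ -33.942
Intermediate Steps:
u = 2 (u = 0 + 2 = 2)
C = -331258/170573 (C = 331258/((-125 - 1*179) - 1*170269) = 331258/((-125 - 179) - 170269) = 331258/(-304 - 170269) = 331258/(-170573) = 331258*(-1/170573) = -331258/170573 ≈ -1.9420)
r = -4 (r = -2*2 = -4)
k(m) = 32 (k(m) = 7 + (-4 + 9)² = 7 + 5² = 7 + 25 = 32)
C - k(365) = -331258/170573 - 1*32 = -331258/170573 - 32 = -5789594/170573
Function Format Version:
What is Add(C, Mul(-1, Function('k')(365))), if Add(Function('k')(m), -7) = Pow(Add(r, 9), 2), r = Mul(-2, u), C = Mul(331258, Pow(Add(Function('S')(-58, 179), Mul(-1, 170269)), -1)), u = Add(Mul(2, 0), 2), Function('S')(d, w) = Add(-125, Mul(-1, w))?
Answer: Rational(-5789594, 170573) ≈ -33.942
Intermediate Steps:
u = 2 (u = Add(0, 2) = 2)
C = Rational(-331258, 170573) (C = Mul(331258, Pow(Add(Add(-125, Mul(-1, 179)), Mul(-1, 170269)), -1)) = Mul(331258, Pow(Add(Add(-125, -179), -170269), -1)) = Mul(331258, Pow(Add(-304, -170269), -1)) = Mul(331258, Pow(-170573, -1)) = Mul(331258, Rational(-1, 170573)) = Rational(-331258, 170573) ≈ -1.9420)
r = -4 (r = Mul(-2, 2) = -4)
Function('k')(m) = 32 (Function('k')(m) = Add(7, Pow(Add(-4, 9), 2)) = Add(7, Pow(5, 2)) = Add(7, 25) = 32)
Add(C, Mul(-1, Function('k')(365))) = Add(Rational(-331258, 170573), Mul(-1, 32)) = Add(Rational(-331258, 170573), -32) = Rational(-5789594, 170573)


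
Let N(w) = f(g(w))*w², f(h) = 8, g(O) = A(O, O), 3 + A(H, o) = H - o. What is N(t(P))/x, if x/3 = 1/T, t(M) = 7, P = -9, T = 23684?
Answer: 9284128/3 ≈ 3.0947e+6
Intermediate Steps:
A(H, o) = -3 + H - o (A(H, o) = -3 + (H - o) = -3 + H - o)
g(O) = -3 (g(O) = -3 + O - O = -3)
x = 3/23684 ≈ 0.00012667
N(w) = 8*w²
N(t(P))/x = (8*7²)/(3/23684) = (8*49)*(23684/3) = 392*(23684/3) = 9284128/3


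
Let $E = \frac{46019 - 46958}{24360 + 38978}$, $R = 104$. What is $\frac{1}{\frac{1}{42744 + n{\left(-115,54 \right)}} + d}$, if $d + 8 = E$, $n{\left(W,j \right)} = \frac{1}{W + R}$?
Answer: $- \frac{29780450854}{238684411951} \approx -0.12477$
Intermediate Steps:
$n{\left(W,j \right)} = \frac{1}{104 + W}$ ($n{\left(W,j \right)} = \frac{1}{W + 104} = \frac{1}{104 + W}$)
$E = - \frac{939}{63338} \approx -0.014825$
$d = - \frac{507643}{63338}$ ($d = -8 - \frac{939}{63338} = - \frac{507643}{63338} \approx -8.0148$)
$\frac{1}{\frac{1}{42744 + n{\left(-115,54 \right)}} + d} = \frac{1}{\frac{1}{42744 + \frac{1}{104 - 115}} - \frac{507643}{63338}} = \frac{1}{\frac{1}{42744 + \frac{1}{-11}} - \frac{507643}{63338}} = \frac{1}{\frac{1}{42744 - \frac{1}{11}} - \frac{507643}{63338}} = \frac{1}{\frac{1}{\frac{470183}{11}} - \frac{507643}{63338}} = \frac{1}{\frac{11}{470183} - \frac{507643}{63338}} = \frac{1}{- \frac{238684411951}{29780450854}} = - \frac{29780450854}{238684411951}$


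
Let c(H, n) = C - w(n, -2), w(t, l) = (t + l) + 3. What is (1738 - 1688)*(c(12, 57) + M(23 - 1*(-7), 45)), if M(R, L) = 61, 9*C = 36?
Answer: 350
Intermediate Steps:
C = 4 (C = (1/9)*36 = 4)
w(t, l) = 3 + l + t (w(t, l) = (l + t) + 3 = 3 + l + t)
c(H, n) = 3 - n (c(H, n) = 4 - (3 - 2 + n) = 4 - (1 + n) = 4 + (-1 - n) = 3 - n)
(1738 - 1688)*(c(12, 57) + M(23 - 1*(-7), 45)) = (1738 - 1688)*((3 - 1*57) + 61) = 50*((3 - 57) + 61) = 50*(-54 + 61) = 50*7 = 350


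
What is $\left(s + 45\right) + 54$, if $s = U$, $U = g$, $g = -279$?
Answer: $-180$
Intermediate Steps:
$U = -279$
$s = -279$
$\left(s + 45\right) + 54 = \left(-279 + 45\right) + 54 = -234 + 54 = -180$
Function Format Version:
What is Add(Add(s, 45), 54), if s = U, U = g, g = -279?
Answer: -180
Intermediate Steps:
U = -279
s = -279
Add(Add(s, 45), 54) = Add(Add(-279, 45), 54) = Add(-234, 54) = -180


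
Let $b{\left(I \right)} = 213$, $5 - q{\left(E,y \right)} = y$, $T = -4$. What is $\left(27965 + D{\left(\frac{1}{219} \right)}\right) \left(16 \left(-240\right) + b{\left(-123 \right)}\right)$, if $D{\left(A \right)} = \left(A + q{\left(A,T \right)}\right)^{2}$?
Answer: $- \frac{542082614047}{5329} \approx -1.0172 \cdot 10^{8}$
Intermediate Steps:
$q{\left(E,y \right)} = 5 - y$
$D{\left(A \right)} = \left(9 + A\right)^{2}$ ($D{\left(A \right)} = \left(A + \left(5 - -4\right)\right)^{2} = \left(A + \left(5 + 4\right)\right)^{2} = \left(A + 9\right)^{2} = \left(9 + A\right)^{2}$)
$\left(27965 + D{\left(\frac{1}{219} \right)}\right) \left(16 \left(-240\right) + b{\left(-123 \right)}\right) = \left(27965 + \left(9 + \frac{1}{219}\right)^{2}\right) \left(16 \left(-240\right) + 213\right) = \left(27965 + \left(9 + \frac{1}{219}\right)^{2}\right) \left(-3840 + 213\right) = \left(27965 + \left(\frac{1972}{219}\right)^{2}\right) \left(-3627\right) = \left(27965 + \frac{3888784}{47961}\right) \left(-3627\right) = \frac{1345118149}{47961} \left(-3627\right) = - \frac{542082614047}{5329}$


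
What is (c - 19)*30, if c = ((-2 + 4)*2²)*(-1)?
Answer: -810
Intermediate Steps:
c = -8 (c = (2*4)*(-1) = 8*(-1) = -8)
(c - 19)*30 = (-8 - 19)*30 = -27*30 = -810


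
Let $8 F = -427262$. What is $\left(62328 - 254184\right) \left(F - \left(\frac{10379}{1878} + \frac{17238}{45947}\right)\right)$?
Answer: $\frac{147376810890586676}{14381411} \approx 1.0248 \cdot 10^{10}$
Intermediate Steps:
$F = - \frac{213631}{4}$ ($F = \frac{1}{8} \left(-427262\right) = - \frac{213631}{4} \approx -53408.0$)
$\left(62328 - 254184\right) \left(F - \left(\frac{10379}{1878} + \frac{17238}{45947}\right)\right) = \left(62328 - 254184\right) \left(- \frac{213631}{4} - \left(\frac{10379}{1878} + \frac{17238}{45947}\right)\right) = - 191856 \left(- \frac{213631}{4} - \frac{509256877}{86288466}\right) = \left(-191856\right) \left(- \frac{9217964153777}{172576932}\right) = \frac{147376810890586676}{14381411}$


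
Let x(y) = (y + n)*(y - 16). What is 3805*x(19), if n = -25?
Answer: -68490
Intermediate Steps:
x(y) = (-25 + y)*(-16 + y) (x(y) = (y - 25)*(y - 16) = (-25 + y)*(-16 + y))
3805*x(19) = 3805*(400 + 19² - 41*19) = 3805*(400 + 361 - 779) = 3805*(-18) = -68490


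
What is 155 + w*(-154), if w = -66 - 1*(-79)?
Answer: -1847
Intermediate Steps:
w = 13 (w = -66 + 79 = 13)
155 + w*(-154) = 155 + 13*(-154) = 155 - 2002 = -1847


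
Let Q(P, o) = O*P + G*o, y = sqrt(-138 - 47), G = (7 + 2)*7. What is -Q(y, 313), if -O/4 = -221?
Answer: -19719 - 884*I*sqrt(185) ≈ -19719.0 - 12024.0*I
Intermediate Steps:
O = 884 (O = -4*(-221) = 884)
G = 63 (G = 9*7 = 63)
y = I*sqrt(185) (y = sqrt(-185) = I*sqrt(185) ≈ 13.601*I)
Q(P, o) = 63*o + 884*P (Q(P, o) = 884*P + 63*o = 63*o + 884*P)
-Q(y, 313) = -(63*313 + 884*(I*sqrt(185))) = -(19719 + 884*I*sqrt(185)) = -19719 - 884*I*sqrt(185)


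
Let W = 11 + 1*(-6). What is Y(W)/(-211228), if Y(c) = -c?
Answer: 5/211228 ≈ 2.3671e-5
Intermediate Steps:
W = 5 (W = 11 - 6 = 5)
Y(W)/(-211228) = -1*5/(-211228) = -5*(-1/211228) = 5/211228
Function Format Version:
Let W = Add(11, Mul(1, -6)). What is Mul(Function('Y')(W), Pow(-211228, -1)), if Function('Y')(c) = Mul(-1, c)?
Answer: Rational(5, 211228) ≈ 2.3671e-5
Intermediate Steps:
W = 5 (W = Add(11, -6) = 5)
Mul(Function('Y')(W), Pow(-211228, -1)) = Mul(Mul(-1, 5), Pow(-211228, -1)) = Mul(-5, Rational(-1, 211228)) = Rational(5, 211228)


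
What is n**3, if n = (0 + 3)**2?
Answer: 729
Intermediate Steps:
n = 9 (n = 3**2 = 9)
n**3 = 9**3 = 729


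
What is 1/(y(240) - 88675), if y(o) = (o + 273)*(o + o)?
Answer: 1/157565 ≈ 6.3466e-6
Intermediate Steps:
y(o) = 2*o*(273 + o) (y(o) = (273 + o)*(2*o) = 2*o*(273 + o))
1/(y(240) - 88675) = 1/(2*240*(273 + 240) - 88675) = 1/(2*240*513 - 88675) = 1/(246240 - 88675) = 1/157565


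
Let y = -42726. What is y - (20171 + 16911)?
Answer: -79808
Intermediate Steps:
y - (20171 + 16911) = -42726 - (20171 + 16911) = -42726 - 1*37082 = -42726 - 37082 = -79808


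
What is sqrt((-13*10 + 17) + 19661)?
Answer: 6*sqrt(543) ≈ 139.81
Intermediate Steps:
sqrt((-13*10 + 17) + 19661) = sqrt((-130 + 17) + 19661) = sqrt(-113 + 19661) = sqrt(19548) = 6*sqrt(543)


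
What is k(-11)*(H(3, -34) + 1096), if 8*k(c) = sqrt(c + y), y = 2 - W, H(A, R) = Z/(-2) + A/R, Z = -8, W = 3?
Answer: 37397*I*sqrt(3)/136 ≈ 476.28*I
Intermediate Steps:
H(A, R) = 4 + A/R (H(A, R) = -8/(-2) + A/R = -8*(-1/2) + A/R = 4 + A/R)
y = -1 (y = 2 - 1*3 = 2 - 3 = -1)
k(c) = sqrt(-1 + c)/8 (k(c) = sqrt(c - 1)/8 = sqrt(-1 + c)/8)
k(-11)*(H(3, -34) + 1096) = (sqrt(-1 - 11)/8)*((4 + 3/(-34)) + 1096) = (sqrt(-12)/8)*((4 + 3*(-1/34)) + 1096) = ((2*I*sqrt(3))/8)*((4 - 3/34) + 1096) = (I*sqrt(3)/4)*(133/34 + 1096) = (I*sqrt(3)/4)*(37397/34) = 37397*I*sqrt(3)/136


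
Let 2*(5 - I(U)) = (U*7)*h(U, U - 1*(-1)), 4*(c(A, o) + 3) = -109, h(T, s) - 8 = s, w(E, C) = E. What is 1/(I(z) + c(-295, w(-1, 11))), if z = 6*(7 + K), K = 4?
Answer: -4/69401 ≈ -5.7636e-5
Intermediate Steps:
h(T, s) = 8 + s
c(A, o) = -121/4 (c(A, o) = -3 + (¼)*(-109) = -3 - 109/4 = -121/4)
z = 66 (z = 6*(7 + 4) = 6*11 = 66)
I(U) = 5 - 7*U*(9 + U)/2 (I(U) = 5 - U*7*(8 + (U - 1*(-1)))/2 = 5 - 7*U*(8 + (U + 1))/2 = 5 - 7*U*(8 + (1 + U))/2 = 5 - 7*U*(9 + U)/2)
1/(I(z) + c(-295, w(-1, 11))) = 1/((5 - 7/2*66*(9 + 66)) - 121/4) = 1/((5 - 7/2*66*75) - 121/4) = 1/((5 - 17325) - 121/4) = 1/(-17320 - 121/4) = 1/(-69401/4) = -4/69401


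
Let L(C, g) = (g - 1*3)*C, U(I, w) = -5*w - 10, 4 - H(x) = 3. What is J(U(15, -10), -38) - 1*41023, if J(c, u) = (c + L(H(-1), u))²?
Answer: -41022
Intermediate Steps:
H(x) = 1 (H(x) = 4 - 1*3 = 4 - 3 = 1)
U(I, w) = -10 - 5*w
L(C, g) = C*(-3 + g) (L(C, g) = (g - 3)*C = (-3 + g)*C = C*(-3 + g))
J(c, u) = (-3 + c + u)² (J(c, u) = (c + 1*(-3 + u))² = (c + (-3 + u))² = (-3 + c + u)²)
J(U(15, -10), -38) - 1*41023 = (-3 + (-10 - 5*(-10)) - 38)² - 1*41023 = (-3 + (-10 + 50) - 38)² - 41023 = (-3 + 40 - 38)² - 41023 = (-1)² - 41023 = 1 - 41023 = -41022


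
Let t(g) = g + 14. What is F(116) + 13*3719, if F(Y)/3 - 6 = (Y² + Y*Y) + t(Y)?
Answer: 129491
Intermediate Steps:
t(g) = 14 + g
F(Y) = 60 + 3*Y + 6*Y² (F(Y) = 18 + 3*((Y² + Y*Y) + (14 + Y)) = 18 + 3*((Y² + Y²) + (14 + Y)) = 18 + 3*(2*Y² + (14 + Y)) = 18 + 3*(14 + Y + 2*Y²) = 18 + (42 + 3*Y + 6*Y²) = 60 + 3*Y + 6*Y²)
F(116) + 13*3719 = (60 + 3*116 + 6*116²) + 13*3719 = (60 + 348 + 6*13456) + 48347 = (60 + 348 + 80736) + 48347 = 81144 + 48347 = 129491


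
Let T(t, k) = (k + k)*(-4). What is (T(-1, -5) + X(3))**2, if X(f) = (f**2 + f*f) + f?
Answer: 3721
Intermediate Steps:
X(f) = f + 2*f**2 (X(f) = (f**2 + f**2) + f = 2*f**2 + f = f + 2*f**2)
T(t, k) = -8*k (T(t, k) = (2*k)*(-4) = -8*k)
(T(-1, -5) + X(3))**2 = (-8*(-5) + 3*(1 + 2*3))**2 = (40 + 3*(1 + 6))**2 = (40 + 3*7)**2 = (40 + 21)**2 = 61**2 = 3721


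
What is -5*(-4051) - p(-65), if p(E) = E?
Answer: 20320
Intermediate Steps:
-5*(-4051) - p(-65) = -5*(-4051) - 1*(-65) = 20255 + 65 = 20320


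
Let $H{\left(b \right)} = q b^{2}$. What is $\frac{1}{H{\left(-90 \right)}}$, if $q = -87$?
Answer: $- \frac{1}{704700} \approx -1.419 \cdot 10^{-6}$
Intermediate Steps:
$H{\left(b \right)} = - 87 b^{2}$
$\frac{1}{H{\left(-90 \right)}} = \frac{1}{\left(-87\right) \left(-90\right)^{2}} = \frac{1}{\left(-87\right) 8100} = \frac{1}{-704700} = - \frac{1}{704700}$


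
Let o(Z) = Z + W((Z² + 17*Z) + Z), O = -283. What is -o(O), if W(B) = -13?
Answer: 296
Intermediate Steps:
o(Z) = -13 + Z (o(Z) = Z - 13 = -13 + Z)
-o(O) = -(-13 - 283) = -1*(-296) = 296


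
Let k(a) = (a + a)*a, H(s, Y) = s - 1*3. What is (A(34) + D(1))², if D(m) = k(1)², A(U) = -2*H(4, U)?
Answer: 4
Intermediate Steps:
H(s, Y) = -3 + s (H(s, Y) = s - 3 = -3 + s)
k(a) = 2*a² (k(a) = (2*a)*a = 2*a²)
A(U) = -2 (A(U) = -2*(-3 + 4) = -2*1 = -2)
D(m) = 4 (D(m) = (2*1²)² = (2*1)² = 2² = 4)
(A(34) + D(1))² = (-2 + 4)² = 2² = 4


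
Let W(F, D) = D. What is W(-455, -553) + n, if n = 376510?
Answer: 375957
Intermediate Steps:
W(-455, -553) + n = -553 + 376510 = 375957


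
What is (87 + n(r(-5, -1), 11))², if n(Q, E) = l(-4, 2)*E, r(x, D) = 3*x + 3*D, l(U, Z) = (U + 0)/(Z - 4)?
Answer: 11881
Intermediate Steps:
l(U, Z) = U/(-4 + Z)
r(x, D) = 3*D + 3*x
n(Q, E) = 2*E (n(Q, E) = (-4/(-4 + 2))*E = (-4/(-2))*E = (-4*(-½))*E = 2*E)
(87 + n(r(-5, -1), 11))² = (87 + 2*11)² = (87 + 22)² = 109² = 11881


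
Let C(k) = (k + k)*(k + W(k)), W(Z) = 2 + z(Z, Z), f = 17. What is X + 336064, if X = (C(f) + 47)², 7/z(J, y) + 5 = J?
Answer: 30391033/36 ≈ 8.4420e+5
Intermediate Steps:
z(J, y) = 7/(-5 + J)
W(Z) = 2 + 7/(-5 + Z)
C(k) = 2*k*(k + (-3 + 2*k)/(-5 + k)) (C(k) = (k + k)*(k + (-3 + 2*k)/(-5 + k)) = (2*k)*(k + (-3 + 2*k)/(-5 + k)) = 2*k*(k + (-3 + 2*k)/(-5 + k)))
X = 18292729/36 (X = (2*17*(-3 + 17² - 3*17)/(-5 + 17) + 47)² = (2*17*(-3 + 289 - 51)/12 + 47)² = (2*17*(1/12)*235 + 47)² = (3995/6 + 47)² = (4277/6)² = 18292729/36 ≈ 5.0813e+5)
X + 336064 = 18292729/36 + 336064 = 30391033/36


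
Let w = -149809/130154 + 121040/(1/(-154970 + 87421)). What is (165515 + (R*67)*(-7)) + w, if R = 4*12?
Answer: -1064137536705187/130154 ≈ -8.1760e+9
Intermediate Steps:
R = 48
w = -1064156149117649/130154 (w = -149809*1/130154 + 121040/(1/(-67549)) = -149809/130154 + 121040/(-1/67549) = -149809/130154 + 121040*(-67549) = -149809/130154 - 8176130960 = -1064156149117649/130154 ≈ -8.1761e+9)
(165515 + (R*67)*(-7)) + w = (165515 + (48*67)*(-7)) - 1064156149117649/130154 = (165515 + 3216*(-7)) - 1064156149117649/130154 = (165515 - 22512) - 1064156149117649/130154 = 143003 - 1064156149117649/130154 = -1064137536705187/130154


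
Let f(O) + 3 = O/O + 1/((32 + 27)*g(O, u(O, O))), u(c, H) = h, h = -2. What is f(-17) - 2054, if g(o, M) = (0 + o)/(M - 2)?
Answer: -2062164/1003 ≈ -2056.0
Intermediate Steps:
u(c, H) = -2
g(o, M) = o/(-2 + M)
f(O) = -2 - 4/(59*O) (f(O) = -3 + (O/O + 1/((32 + 27)*((O/(-2 - 2))))) = -3 + (1 + 1/(59*((O/(-4))))) = -3 + (1 + 1/(59*((O*(-1/4))))) = -3 + (1 + 1/(59*((-O/4)))) = -3 + (1 + (-4/O)/59) = -3 + (1 - 4/(59*O)) = -2 - 4/(59*O))
f(-17) - 2054 = (-2 - 4/59/(-17)) - 2054 = (-2 - 4/59*(-1/17)) - 2054 = (-2 + 4/1003) - 2054 = -2002/1003 - 2054 = -2062164/1003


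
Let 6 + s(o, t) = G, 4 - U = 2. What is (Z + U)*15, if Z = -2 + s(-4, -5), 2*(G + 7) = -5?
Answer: -465/2 ≈ -232.50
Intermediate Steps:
U = 2 (U = 4 - 1*2 = 4 - 2 = 2)
G = -19/2 (G = -7 + (1/2)*(-5) = -7 - 5/2 = -19/2 ≈ -9.5000)
s(o, t) = -31/2 (s(o, t) = -6 - 19/2 = -31/2)
Z = -35/2 (Z = -2 - 31/2 = -35/2 ≈ -17.500)
(Z + U)*15 = (-35/2 + 2)*15 = -31/2*15 = -465/2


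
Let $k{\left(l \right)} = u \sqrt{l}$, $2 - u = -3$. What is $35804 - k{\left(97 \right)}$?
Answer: $35804 - 5 \sqrt{97} \approx 35755.0$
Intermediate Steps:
$u = 5$ ($u = 2 - -3 = 2 + 3 = 5$)
$k{\left(l \right)} = 5 \sqrt{l}$
$35804 - k{\left(97 \right)} = 35804 - 5 \sqrt{97}$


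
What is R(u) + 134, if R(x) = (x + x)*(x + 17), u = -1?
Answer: 102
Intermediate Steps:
R(x) = 2*x*(17 + x) (R(x) = (2*x)*(17 + x) = 2*x*(17 + x))
R(u) + 134 = 2*(-1)*(17 - 1) + 134 = 2*(-1)*16 + 134 = -32 + 134 = 102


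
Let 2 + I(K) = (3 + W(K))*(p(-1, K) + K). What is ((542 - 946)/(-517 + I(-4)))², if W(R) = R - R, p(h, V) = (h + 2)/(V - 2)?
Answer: 652864/1129969 ≈ 0.57777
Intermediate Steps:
p(h, V) = (2 + h)/(-2 + V)
W(R) = 0
I(K) = -2 + 3*K + 3/(-2 + K) (I(K) = -2 + (3 + 0)*((2 - 1)/(-2 + K) + K) = -2 + 3*(1/(-2 + K) + K) = -2 + 3*(K + 1/(-2 + K)) = -2 + (3*K + 3/(-2 + K)) = -2 + 3*K + 3/(-2 + K))
((542 - 946)/(-517 + I(-4)))² = ((542 - 946)/(-517 + (3 + (-2 - 4)*(-2 + 3*(-4)))/(-2 - 4)))² = (-404/(-517 + (3 - 6*(-2 - 12))/(-6)))² = (-404/(-517 - (3 - 6*(-14))/6))² = (-404/(-517 - (3 + 84)/6))² = (-404/(-517 - ⅙*87))² = (-404/(-517 - 29/2))² = (-404/(-1063/2))² = (-404*(-2/1063))² = (808/1063)² = 652864/1129969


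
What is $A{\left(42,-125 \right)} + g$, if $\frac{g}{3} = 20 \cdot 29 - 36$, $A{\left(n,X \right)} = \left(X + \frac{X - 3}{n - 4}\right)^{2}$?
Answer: $\frac{6537873}{361} \approx 18110.0$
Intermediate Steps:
$A{\left(n,X \right)} = \left(X + \frac{-3 + X}{-4 + n}\right)^{2}$
$g = 1632$ ($g = 3 \left(20 \cdot 29 - 36\right) = 3 \left(580 - 36\right) = 3 \cdot 544 = 1632$)
$A{\left(42,-125 \right)} + g = \frac{\left(3 + 3 \left(-125\right) - \left(-125\right) 42\right)^{2}}{\left(-4 + 42\right)^{2}} + 1632 = \frac{\left(3 - 375 + 5250\right)^{2}}{1444} + 1632 = \frac{4878^{2}}{1444} + 1632 = \frac{1}{1444} \cdot 23794884 + 1632 = \frac{5948721}{361} + 1632 = \frac{6537873}{361}$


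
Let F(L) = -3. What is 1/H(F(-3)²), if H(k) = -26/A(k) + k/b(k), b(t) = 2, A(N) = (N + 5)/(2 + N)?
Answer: -14/223 ≈ -0.062780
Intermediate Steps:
A(N) = (5 + N)/(2 + N)
H(k) = k/2 - 26*(2 + k)/(5 + k) (H(k) = -26*(2 + k)/(5 + k) + k/2 = k/2 - 26*(2 + k)/(5 + k))
1/H(F(-3)²) = 1/((-104 + ((-3)²)² - 47*(-3)²)/(2*(5 + (-3)²))) = 1/((-104 + 9² - 47*9)/(2*(5 + 9))) = 1/((½)*(-104 + 81 - 423)/14) = 1/((½)*(1/14)*(-446)) = 1/(-223/14) = -14/223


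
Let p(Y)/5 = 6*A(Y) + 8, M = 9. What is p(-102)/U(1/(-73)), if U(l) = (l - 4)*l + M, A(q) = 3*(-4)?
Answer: -852640/24127 ≈ -35.340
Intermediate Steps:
A(q) = -12
U(l) = 9 + l*(-4 + l) (U(l) = (l - 4)*l + 9 = (-4 + l)*l + 9 = l*(-4 + l) + 9 = 9 + l*(-4 + l))
p(Y) = -320 (p(Y) = 5*(6*(-12) + 8) = 5*(-72 + 8) = 5*(-64) = -320)
p(-102)/U(1/(-73)) = -320/(9 + (1/(-73))**2 - 4/(-73)) = -320/(9 + (-1/73)**2 - 4*(-1/73)) = -320/(9 + 1/5329 + 4/73) = -320/48254/5329 = -320*5329/48254 = -852640/24127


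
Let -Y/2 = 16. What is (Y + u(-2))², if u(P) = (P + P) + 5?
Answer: 961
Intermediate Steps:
Y = -32 (Y = -2*16 = -32)
u(P) = 5 + 2*P (u(P) = 2*P + 5 = 5 + 2*P)
(Y + u(-2))² = (-32 + (5 + 2*(-2)))² = (-32 + (5 - 4))² = (-32 + 1)² = (-31)² = 961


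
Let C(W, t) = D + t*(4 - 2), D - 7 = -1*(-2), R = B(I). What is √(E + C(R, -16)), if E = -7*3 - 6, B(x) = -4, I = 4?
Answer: 5*I*√2 ≈ 7.0711*I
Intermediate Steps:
R = -4
D = 9 (D = 7 - 1*(-2) = 7 + 2 = 9)
E = -27 (E = -21 - 6 = -27)
C(W, t) = 9 + 2*t (C(W, t) = 9 + t*(4 - 2) = 9 + t*2 = 9 + 2*t)
√(E + C(R, -16)) = √(-27 + (9 + 2*(-16))) = √(-27 + (9 - 32)) = √(-27 - 23) = √(-50) = 5*I*√2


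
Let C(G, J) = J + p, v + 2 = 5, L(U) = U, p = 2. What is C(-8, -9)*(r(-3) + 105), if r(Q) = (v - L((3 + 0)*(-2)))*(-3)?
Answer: -546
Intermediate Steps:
v = 3 (v = -2 + 5 = 3)
C(G, J) = 2 + J (C(G, J) = J + 2 = 2 + J)
r(Q) = -27 (r(Q) = (3 - (3 + 0)*(-2))*(-3) = (3 - 3*(-2))*(-3) = (3 - 1*(-6))*(-3) = (3 + 6)*(-3) = 9*(-3) = -27)
C(-8, -9)*(r(-3) + 105) = (2 - 9)*(-27 + 105) = -7*78 = -546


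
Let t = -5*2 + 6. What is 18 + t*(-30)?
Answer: 138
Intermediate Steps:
t = -4 (t = -10 + 6 = -4)
18 + t*(-30) = 18 - 4*(-30) = 18 + 120 = 138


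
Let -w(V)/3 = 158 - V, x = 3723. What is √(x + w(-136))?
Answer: √2841 ≈ 53.301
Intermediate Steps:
w(V) = -474 + 3*V (w(V) = -3*(158 - V) = -474 + 3*V)
√(x + w(-136)) = √(3723 + (-474 + 3*(-136))) = √(3723 + (-474 - 408)) = √(3723 - 882) = √2841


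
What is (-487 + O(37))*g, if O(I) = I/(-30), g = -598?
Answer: 4379453/15 ≈ 2.9196e+5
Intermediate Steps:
O(I) = -I/30 (O(I) = I*(-1/30) = -I/30)
(-487 + O(37))*g = (-487 - 1/30*37)*(-598) = (-487 - 37/30)*(-598) = -14647/30*(-598) = 4379453/15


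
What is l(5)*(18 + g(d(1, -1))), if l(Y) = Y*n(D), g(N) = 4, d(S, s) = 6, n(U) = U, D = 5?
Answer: 550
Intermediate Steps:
l(Y) = 5*Y (l(Y) = Y*5 = 5*Y)
l(5)*(18 + g(d(1, -1))) = (5*5)*(18 + 4) = 25*22 = 550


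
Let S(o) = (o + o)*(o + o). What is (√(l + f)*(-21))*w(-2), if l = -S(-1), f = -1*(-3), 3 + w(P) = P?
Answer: 105*I ≈ 105.0*I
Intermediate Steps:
S(o) = 4*o² (S(o) = (2*o)*(2*o) = 4*o²)
w(P) = -3 + P
f = 3
l = -4 (l = -4*(-1)² = -4 ≈ -4.0000)
(√(l + f)*(-21))*w(-2) = (√(-4 + 3)*(-21))*(-3 - 2) = (√(-1)*(-21))*(-5) = (I*(-21))*(-5) = -21*I*(-5) = 105*I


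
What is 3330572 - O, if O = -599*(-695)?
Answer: 2914267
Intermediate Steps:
O = 416305
3330572 - O = 3330572 - 1*416305 = 3330572 - 416305 = 2914267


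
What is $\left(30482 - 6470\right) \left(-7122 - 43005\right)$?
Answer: $-1203649524$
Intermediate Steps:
$\left(30482 - 6470\right) \left(-7122 - 43005\right) = 24012 \left(-50127\right) = -1203649524$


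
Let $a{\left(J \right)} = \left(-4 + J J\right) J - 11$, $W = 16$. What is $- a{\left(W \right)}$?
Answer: $-4021$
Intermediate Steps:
$a{\left(J \right)} = -11 + J \left(-4 + J^{2}\right)$ ($a{\left(J \right)} = \left(-4 + J^{2}\right) J - 11 = J \left(-4 + J^{2}\right) - 11 = -11 + J \left(-4 + J^{2}\right)$)
$- a{\left(W \right)} = - (-11 + 16^{3} - 64) = - (-11 + 4096 - 64) = \left(-1\right) 4021 = -4021$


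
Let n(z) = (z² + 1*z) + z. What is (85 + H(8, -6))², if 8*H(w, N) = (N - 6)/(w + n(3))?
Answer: 15264649/2116 ≈ 7213.9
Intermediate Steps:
n(z) = z² + 2*z (n(z) = (z² + z) + z = (z + z²) + z = z² + 2*z)
H(w, N) = (-6 + N)/(8*(15 + w)) (H(w, N) = ((N - 6)/(w + 3*(2 + 3)))/8 = ((-6 + N)/(w + 3*5))/8 = ((-6 + N)/(w + 15))/8 = ((-6 + N)/(15 + w))/8 = (-6 + N)/(8*(15 + w)))
(85 + H(8, -6))² = (85 + (-6 - 6)/(8*(15 + 8)))² = (85 + (⅛)*(-12)/23)² = (85 + (⅛)*(1/23)*(-12))² = (85 - 3/46)² = (3907/46)² = 15264649/2116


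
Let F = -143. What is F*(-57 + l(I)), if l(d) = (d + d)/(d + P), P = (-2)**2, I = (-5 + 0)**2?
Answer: 229229/29 ≈ 7904.4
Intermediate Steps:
I = 25 (I = (-5)**2 = 25)
P = 4
l(d) = 2*d/(4 + d) (l(d) = (d + d)/(d + 4) = (2*d)/(4 + d) = 2*d/(4 + d))
F*(-57 + l(I)) = -143*(-57 + 2*25/(4 + 25)) = -143*(-57 + 2*25/29) = -143*(-57 + 2*25*(1/29)) = -143*(-57 + 50/29) = -143*(-1603/29) = 229229/29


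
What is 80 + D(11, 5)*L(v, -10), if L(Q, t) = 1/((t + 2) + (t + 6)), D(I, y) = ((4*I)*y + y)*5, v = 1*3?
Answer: -55/4 ≈ -13.750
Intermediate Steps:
v = 3
D(I, y) = 5*y + 20*I*y (D(I, y) = (4*I*y + y)*5 = (y + 4*I*y)*5 = 5*y + 20*I*y)
L(Q, t) = 1/(8 + 2*t) (L(Q, t) = 1/((2 + t) + (6 + t)) = 1/(8 + 2*t))
80 + D(11, 5)*L(v, -10) = 80 + (5*5*(1 + 4*11))*(1/(2*(4 - 10))) = 80 + (5*5*(1 + 44))*((½)/(-6)) = 80 + (5*5*45)*((½)*(-⅙)) = 80 + 1125*(-1/12) = 80 - 375/4 = -55/4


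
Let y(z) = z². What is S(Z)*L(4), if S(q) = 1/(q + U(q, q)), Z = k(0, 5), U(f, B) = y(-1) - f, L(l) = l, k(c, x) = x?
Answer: 4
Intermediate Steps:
U(f, B) = 1 - f (U(f, B) = (-1)² - f = 1 - f)
Z = 5
S(q) = 1 (S(q) = 1/(q + (1 - q)) = 1/1 = 1)
S(Z)*L(4) = 1*4 = 4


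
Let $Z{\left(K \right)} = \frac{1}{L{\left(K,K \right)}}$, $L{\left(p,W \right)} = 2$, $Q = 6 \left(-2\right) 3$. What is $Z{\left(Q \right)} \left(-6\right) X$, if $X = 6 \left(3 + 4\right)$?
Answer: $-126$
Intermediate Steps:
$Q = -36$ ($Q = \left(-12\right) 3 = -36$)
$Z{\left(K \right)} = \frac{1}{2}$
$X = 42$ ($X = 6 \cdot 7 = 42$)
$Z{\left(Q \right)} \left(-6\right) X = \frac{1}{2} \left(-6\right) 42 = \left(-3\right) 42 = -126$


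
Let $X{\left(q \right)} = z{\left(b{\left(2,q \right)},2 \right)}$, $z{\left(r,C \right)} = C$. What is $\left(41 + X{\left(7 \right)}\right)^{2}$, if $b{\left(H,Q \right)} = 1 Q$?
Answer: $1849$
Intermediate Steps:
$b{\left(H,Q \right)} = Q$
$X{\left(q \right)} = 2$
$\left(41 + X{\left(7 \right)}\right)^{2} = \left(41 + 2\right)^{2} = 43^{2} = 1849$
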